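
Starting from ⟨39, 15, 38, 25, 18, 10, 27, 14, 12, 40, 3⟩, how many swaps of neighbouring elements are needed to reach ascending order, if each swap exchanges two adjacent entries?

37 swaps

The minimum number of adjacent swaps to sort an array equals its inversion count, since every such swap removes exactly one inversion.
Count inversions — for each element, later elements that are smaller:
39: 15, 38, 25, 18, 10, 27, 14, 12, 3 → 9
15: 10, 14, 12, 3 → 4
38: 25, 18, 10, 27, 14, 12, 3 → 7
25: 18, 10, 14, 12, 3 → 5
18: 10, 14, 12, 3 → 4
10: 3 → 1
27: 14, 12, 3 → 3
14: 12, 3 → 2
12: 3 → 1
40: 3 → 1
3: none → 0
Total inversions: 9 + 4 + 7 + 5 + 4 + 1 + 3 + 2 + 1 + 1 + 0 = 37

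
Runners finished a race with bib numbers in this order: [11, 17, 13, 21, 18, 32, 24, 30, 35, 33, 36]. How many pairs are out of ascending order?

5

Element-by-element contributions:
11: 0
17: 1
13: 0
21: 1
18: 0
32: 2
24: 0
30: 0
35: 1
33: 0
36: 0
Sum: 0 + 1 + 0 + 1 + 0 + 2 + 0 + 0 + 1 + 0 + 0 = 5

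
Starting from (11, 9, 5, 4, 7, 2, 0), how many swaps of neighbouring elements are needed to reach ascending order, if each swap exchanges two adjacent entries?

19 adjacent swaps

Minimum adjacent swaps = number of inversions (each swap of adjacent out-of-order elements removes one inversion and no swap can remove more).
Count inversions — for each element, later elements that are smaller:
11: 9, 5, 4, 7, 2, 0 → 6
9: 5, 4, 7, 2, 0 → 5
5: 4, 2, 0 → 3
4: 2, 0 → 2
7: 2, 0 → 2
2: 0 → 1
0: none → 0
Total inversions: 6 + 5 + 3 + 2 + 2 + 1 + 0 = 19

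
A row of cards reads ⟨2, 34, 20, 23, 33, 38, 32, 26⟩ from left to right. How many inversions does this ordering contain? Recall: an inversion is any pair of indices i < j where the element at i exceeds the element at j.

10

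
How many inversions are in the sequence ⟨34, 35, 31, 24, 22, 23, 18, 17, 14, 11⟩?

43 out-of-order pairs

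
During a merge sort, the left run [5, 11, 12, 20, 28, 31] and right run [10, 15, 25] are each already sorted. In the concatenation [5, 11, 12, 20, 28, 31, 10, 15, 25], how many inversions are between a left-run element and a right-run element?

For each element r of the right run, count left-run elements greater than r:
r = 10: 11, 12, 20, 28, 31 → 5
r = 15: 20, 28, 31 → 3
r = 25: 28, 31 → 2
Cross-inversions: 5 + 3 + 2 = 10

10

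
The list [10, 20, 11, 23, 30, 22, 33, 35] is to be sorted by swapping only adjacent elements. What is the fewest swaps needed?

3

Minimum adjacent swaps = number of inversions (each swap of adjacent out-of-order elements removes one inversion and no swap can remove more).
Count inversions — for each element, later elements that are smaller:
10: none → 0
20: 11 → 1
11: none → 0
23: 22 → 1
30: 22 → 1
22: none → 0
33: none → 0
35: none → 0
Total inversions: 0 + 1 + 0 + 1 + 1 + 0 + 0 + 0 = 3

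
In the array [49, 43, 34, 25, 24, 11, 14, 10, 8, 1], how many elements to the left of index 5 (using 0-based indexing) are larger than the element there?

The element at index 5 is 11.
Elements before it: 49, 43, 34, 25, 24
Those larger than 11: 49, 43, 34, 25, 24

5 such elements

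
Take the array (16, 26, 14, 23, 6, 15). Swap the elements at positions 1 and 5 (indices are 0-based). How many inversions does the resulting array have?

Positions 1 and 5 hold 26 and 15; after swapping, the array is [16, 15, 14, 23, 6, 26].
Sweep left to right; for each value list the smaller values that follow it:
16: 3
15: 2
14: 1
23: 1
6: 0
26: 0
Sum: 3 + 2 + 1 + 1 + 0 + 0 = 7

There are 7 inversions.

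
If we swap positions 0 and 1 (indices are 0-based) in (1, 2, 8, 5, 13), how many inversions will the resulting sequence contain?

Positions 0 and 1 hold 1 and 2; after swapping, the array is [2, 1, 8, 5, 13].
Sweep left to right; for each value list the smaller values that follow it:
2 → 1 → 1
1 → none → 0
8 → 5 → 1
5 → none → 0
13 → none → 0
Sum: 1 + 0 + 1 + 0 + 0 = 2

2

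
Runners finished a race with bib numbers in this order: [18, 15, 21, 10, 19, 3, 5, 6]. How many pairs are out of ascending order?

Out-of-order pairs: 20

Element-by-element contributions:
18: 5
15: 4
21: 5
10: 3
19: 3
3: 0
5: 0
6: 0
Sum: 5 + 4 + 5 + 3 + 3 + 0 + 0 + 0 = 20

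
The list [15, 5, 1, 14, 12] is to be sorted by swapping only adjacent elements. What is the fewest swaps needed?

Swaps: 6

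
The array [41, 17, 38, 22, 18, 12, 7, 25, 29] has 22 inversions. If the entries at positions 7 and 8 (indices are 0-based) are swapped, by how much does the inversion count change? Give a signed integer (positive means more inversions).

Positions 7 and 8 hold 25 and 29; after swapping, the array is [41, 17, 38, 22, 18, 12, 7, 29, 25].
Element-by-element contributions:
41 → 17, 38, 22, 18, 12, 7, 29, 25 → 8
17 → 12, 7 → 2
38 → 22, 18, 12, 7, 29, 25 → 6
22 → 18, 12, 7 → 3
18 → 12, 7 → 2
12 → 7 → 1
7 → none → 0
29 → 25 → 1
25 → none → 0
Sum: 8 + 2 + 6 + 3 + 2 + 1 + 0 + 1 + 0 = 23
Change: 23 − 22 = +1

+1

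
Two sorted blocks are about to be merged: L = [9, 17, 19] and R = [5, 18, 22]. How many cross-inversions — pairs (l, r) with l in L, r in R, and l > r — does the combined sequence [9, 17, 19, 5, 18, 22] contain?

4 cross-inversions

Take each right-half value and tally the left-half values above it:
r = 5: 9, 17, 19 → 3
r = 18: 19 → 1
r = 22: none → 0
Cross-inversions: 3 + 1 + 0 = 4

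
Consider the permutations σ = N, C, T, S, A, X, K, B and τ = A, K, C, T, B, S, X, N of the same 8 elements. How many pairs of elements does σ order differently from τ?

Assign each item its position (1..8) in the first ordering, then rewrite the second ordering as that position sequence:
positions: N→1, C→2, T→3, S→4, A→5, X→6, K→7, B→8
second ordering as positions: [5, 7, 2, 3, 8, 4, 6, 1]
Discordant pairs = inversions in this position sequence.
5: 2, 3, 4, 1 → 4
7: 2, 3, 4, 6, 1 → 5
2: 1 → 1
3: 1 → 1
8: 4, 6, 1 → 3
4: 1 → 1
6: 1 → 1
1: 0
Total: 4 + 5 + 1 + 1 + 3 + 1 + 1 + 0 = 16

Discordant pairs: 16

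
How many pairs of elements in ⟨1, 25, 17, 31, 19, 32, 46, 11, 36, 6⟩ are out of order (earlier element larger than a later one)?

Sweep left to right; for each value list the smaller values that follow it:
1 → none → 0
25 → 17, 19, 11, 6 → 4
17 → 11, 6 → 2
31 → 19, 11, 6 → 3
19 → 11, 6 → 2
32 → 11, 6 → 2
46 → 11, 36, 6 → 3
11 → 6 → 1
36 → 6 → 1
6 → none → 0
Sum: 0 + 4 + 2 + 3 + 2 + 2 + 3 + 1 + 1 + 0 = 18

18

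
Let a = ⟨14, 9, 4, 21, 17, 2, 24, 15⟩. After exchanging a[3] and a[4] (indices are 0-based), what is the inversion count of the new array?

11 inversions

Positions 3 and 4 hold 21 and 17; after swapping, the array is [14, 9, 4, 17, 21, 2, 24, 15].
Sweep left to right; for each value list the smaller values that follow it:
14: 3
9: 2
4: 1
17: 2
21: 2
2: 0
24: 1
15: 0
Sum: 3 + 2 + 1 + 2 + 2 + 0 + 1 + 0 = 11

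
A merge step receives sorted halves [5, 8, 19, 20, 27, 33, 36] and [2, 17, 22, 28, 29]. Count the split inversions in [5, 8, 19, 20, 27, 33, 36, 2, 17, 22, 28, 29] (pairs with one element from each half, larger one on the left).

Count, for every r in R, how many entries of L exceed r:
r = 2: 5, 8, 19, 20, 27, 33, 36 → 7
r = 17: 19, 20, 27, 33, 36 → 5
r = 22: 27, 33, 36 → 3
r = 28: 33, 36 → 2
r = 29: 33, 36 → 2
Cross-inversions: 7 + 5 + 3 + 2 + 2 = 19

Cross-inversions: 19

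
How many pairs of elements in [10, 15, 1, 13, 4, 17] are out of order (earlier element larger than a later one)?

Inversion pairs (indices are 1-based):
(1,3): 10 > 1
(1,5): 10 > 4
(2,3): 15 > 1
(2,4): 15 > 13
(2,5): 15 > 4
(4,5): 13 > 4
That's 6 pairs.

6 inversions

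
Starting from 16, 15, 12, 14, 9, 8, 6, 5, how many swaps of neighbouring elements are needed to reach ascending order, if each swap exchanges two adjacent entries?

27

Each adjacent swap fixes exactly one inversion, so the minimum swap count equals the number of inversions.
Count inversions — for each element, later elements that are smaller:
16: 15, 12, 14, 9, 8, 6, 5 → 7
15: 12, 14, 9, 8, 6, 5 → 6
12: 9, 8, 6, 5 → 4
14: 9, 8, 6, 5 → 4
9: 8, 6, 5 → 3
8: 6, 5 → 2
6: 5 → 1
5: none → 0
Total inversions: 7 + 6 + 4 + 4 + 3 + 2 + 1 + 0 = 27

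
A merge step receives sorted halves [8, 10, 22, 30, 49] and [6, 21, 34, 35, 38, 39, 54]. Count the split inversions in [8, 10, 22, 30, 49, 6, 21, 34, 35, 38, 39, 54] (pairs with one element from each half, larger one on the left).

12

For each element r of the right run, count left-run elements greater than r:
r = 6: 8, 10, 22, 30, 49 → 5
r = 21: 22, 30, 49 → 3
r = 34: 49 → 1
r = 35: 49 → 1
r = 38: 49 → 1
r = 39: 49 → 1
r = 54: none → 0
Cross-inversions: 5 + 3 + 1 + 1 + 1 + 1 + 0 = 12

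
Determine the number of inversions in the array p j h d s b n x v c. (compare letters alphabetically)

22

For each element, count later entries that are smaller:
p: 6
j: 4
h: 3
d: 2
s: 3
b: 0
n: 1
x: 2
v: 1
c: 0
Sum: 6 + 4 + 3 + 2 + 3 + 0 + 1 + 2 + 1 + 0 = 22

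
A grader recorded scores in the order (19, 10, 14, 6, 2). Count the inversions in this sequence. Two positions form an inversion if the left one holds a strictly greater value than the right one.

Out-of-order index pairs (0-indexed):
(0,1): 19 > 10
(0,2): 19 > 14
(0,3): 19 > 6
(0,4): 19 > 2
(1,3): 10 > 6
(1,4): 10 > 2
(2,3): 14 > 6
(2,4): 14 > 2
(3,4): 6 > 2
That's 9 pairs.

9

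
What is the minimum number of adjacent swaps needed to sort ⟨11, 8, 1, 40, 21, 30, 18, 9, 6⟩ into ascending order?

20

Minimum adjacent swaps = number of inversions (each swap of adjacent out-of-order elements removes one inversion and no swap can remove more).
Count inversions — for each element, later elements that are smaller:
11: 8, 1, 9, 6 → 4
8: 1, 6 → 2
1: none → 0
40: 21, 30, 18, 9, 6 → 5
21: 18, 9, 6 → 3
30: 18, 9, 6 → 3
18: 9, 6 → 2
9: 6 → 1
6: none → 0
Total inversions: 4 + 2 + 0 + 5 + 3 + 3 + 2 + 1 + 0 = 20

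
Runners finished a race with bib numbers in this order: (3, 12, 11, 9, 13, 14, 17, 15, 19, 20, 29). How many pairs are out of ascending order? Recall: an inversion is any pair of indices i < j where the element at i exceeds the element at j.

4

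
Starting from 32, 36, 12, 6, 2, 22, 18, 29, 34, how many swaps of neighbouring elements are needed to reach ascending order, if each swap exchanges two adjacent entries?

The minimum number of adjacent swaps to sort an array equals its inversion count, since every such swap removes exactly one inversion.
Count inversions — for each element, later elements that are smaller:
32: 12, 6, 2, 22, 18, 29 → 6
36: 12, 6, 2, 22, 18, 29, 34 → 7
12: 6, 2 → 2
6: 2 → 1
2: none → 0
22: 18 → 1
18: none → 0
29: none → 0
34: none → 0
Total inversions: 6 + 7 + 2 + 1 + 0 + 1 + 0 + 0 + 0 = 17

17 adjacent swaps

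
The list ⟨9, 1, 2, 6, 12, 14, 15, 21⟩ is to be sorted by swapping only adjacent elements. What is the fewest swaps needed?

3 adjacent swaps

Each adjacent swap fixes exactly one inversion, so the minimum swap count equals the number of inversions.
Count inversions — for each element, later elements that are smaller:
9: 1, 2, 6 → 3
1: none → 0
2: none → 0
6: none → 0
12: none → 0
14: none → 0
15: none → 0
21: none → 0
Total inversions: 3 + 0 + 0 + 0 + 0 + 0 + 0 + 0 = 3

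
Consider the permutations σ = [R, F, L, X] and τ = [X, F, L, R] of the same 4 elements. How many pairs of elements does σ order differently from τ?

5

Assign each item its position (1..4) in the first ordering, then rewrite the second ordering as that position sequence:
positions: R→1, F→2, L→3, X→4
second ordering as positions: [4, 2, 3, 1]
Discordant pairs = inversions in this position sequence.
4: 2, 3, 1 → 3
2: 1 → 1
3: 1 → 1
1: 0
Total: 3 + 1 + 1 + 0 = 5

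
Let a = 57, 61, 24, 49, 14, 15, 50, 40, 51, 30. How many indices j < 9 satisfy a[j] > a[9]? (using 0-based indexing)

6 such elements

The element at index 9 is 30.
Elements before it: 57, 61, 24, 49, 14, 15, 50, 40, 51
Those larger than 30: 57, 61, 49, 50, 40, 51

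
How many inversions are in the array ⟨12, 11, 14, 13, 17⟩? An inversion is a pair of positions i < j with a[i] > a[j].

2

For each element, count later entries that are smaller:
12: 1
11: 0
14: 1
13: 0
17: 0
Sum: 1 + 0 + 1 + 0 + 0 = 2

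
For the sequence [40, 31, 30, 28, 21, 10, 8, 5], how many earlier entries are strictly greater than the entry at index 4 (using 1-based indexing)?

3 such elements

The element at index 4 is 28.
Elements before it: 40, 31, 30
Those larger than 28: 40, 31, 30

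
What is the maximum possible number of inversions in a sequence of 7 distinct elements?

The maximum occurs when the array is in strictly decreasing order: every one of the C(7, 2) pairs is inverted.
C(7, 2) = 7·6/2 = 21

21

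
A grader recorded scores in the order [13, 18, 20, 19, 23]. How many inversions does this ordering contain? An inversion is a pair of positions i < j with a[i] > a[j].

For each element, count later entries that are smaller:
13: 0
18: 0
20: 1
19: 0
23: 0
Sum: 0 + 0 + 1 + 0 + 0 = 1

There is 1 out-of-order pair.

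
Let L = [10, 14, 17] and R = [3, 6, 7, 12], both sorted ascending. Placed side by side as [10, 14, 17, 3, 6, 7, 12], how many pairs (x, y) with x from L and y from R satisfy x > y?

11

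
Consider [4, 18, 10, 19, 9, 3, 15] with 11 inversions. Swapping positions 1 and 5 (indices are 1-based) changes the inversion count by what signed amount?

+1

Positions 1 and 5 hold 4 and 9; after swapping, the array is [9, 18, 10, 19, 4, 3, 15].
Sweep left to right; for each value list the smaller values that follow it:
9: 2
18: 4
10: 2
19: 3
4: 1
3: 0
15: 0
Sum: 2 + 4 + 2 + 3 + 1 + 0 + 0 = 12
Change: 12 − 11 = +1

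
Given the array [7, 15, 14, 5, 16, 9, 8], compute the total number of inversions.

11 inversions

Inversion pairs (indices are 1-based):
(1,4): 7 > 5
(2,3): 15 > 14
(2,4): 15 > 5
(2,6): 15 > 9
(2,7): 15 > 8
(3,4): 14 > 5
(3,6): 14 > 9
(3,7): 14 > 8
(5,6): 16 > 9
(5,7): 16 > 8
(6,7): 9 > 8
That's 11 pairs.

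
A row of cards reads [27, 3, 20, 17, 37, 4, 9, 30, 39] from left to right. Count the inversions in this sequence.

13

For each element, count later entries that are smaller:
27 → 3, 20, 17, 4, 9 → 5
3 → none → 0
20 → 17, 4, 9 → 3
17 → 4, 9 → 2
37 → 4, 9, 30 → 3
4 → none → 0
9 → none → 0
30 → none → 0
39 → none → 0
Sum: 5 + 0 + 3 + 2 + 3 + 0 + 0 + 0 + 0 = 13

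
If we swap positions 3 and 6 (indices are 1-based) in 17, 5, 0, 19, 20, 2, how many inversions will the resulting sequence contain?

Positions 3 and 6 hold 0 and 2; after swapping, the array is [17, 5, 2, 19, 20, 0].
For each element, count later entries that are smaller:
17 → 5, 2, 0 → 3
5 → 2, 0 → 2
2 → 0 → 1
19 → 0 → 1
20 → 0 → 1
0 → none → 0
Sum: 3 + 2 + 1 + 1 + 1 + 0 = 8

8 inversions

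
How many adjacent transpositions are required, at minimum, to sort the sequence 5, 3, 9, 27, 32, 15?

Adjacent swaps: 3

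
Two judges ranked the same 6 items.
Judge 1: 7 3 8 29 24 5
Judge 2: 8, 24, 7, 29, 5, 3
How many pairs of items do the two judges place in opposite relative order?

Assign each item its position (1..6) in the first ordering, then rewrite the second ordering as that position sequence:
positions: 7→1, 3→2, 8→3, 29→4, 24→5, 5→6
second ordering as positions: [3, 5, 1, 4, 6, 2]
Discordant pairs = inversions in this position sequence.
3: 1, 2 → 2
5: 1, 4, 2 → 3
1: 0
4: 2 → 1
6: 2 → 1
2: 0
Total: 2 + 3 + 0 + 1 + 1 + 0 = 7

7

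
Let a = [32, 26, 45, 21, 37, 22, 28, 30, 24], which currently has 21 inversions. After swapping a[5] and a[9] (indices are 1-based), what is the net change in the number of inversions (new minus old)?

-5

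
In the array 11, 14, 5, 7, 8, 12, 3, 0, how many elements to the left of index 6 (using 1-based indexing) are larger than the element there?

1 such element

The element at index 6 is 12.
Elements before it: 11, 14, 5, 7, 8
Those larger than 12: 14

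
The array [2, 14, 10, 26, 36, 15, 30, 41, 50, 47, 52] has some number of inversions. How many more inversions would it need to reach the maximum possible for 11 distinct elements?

50

Maximum inversions for 11 distinct elements is C(11, 2) = 11·10/2 = 55.
Current inversions — for each element, count later smaller elements:
2: 0
14: 1
10: 0
26: 1
36: 2
15: 0
30: 0
41: 0
50: 1
47: 0
52: 0
Current total: 0 + 1 + 0 + 1 + 2 + 0 + 0 + 0 + 1 + 0 + 0 = 5
Shortfall: 55 − 5 = 50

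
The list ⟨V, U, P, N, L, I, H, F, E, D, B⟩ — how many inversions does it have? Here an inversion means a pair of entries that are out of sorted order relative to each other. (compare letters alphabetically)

Count, for each position, how many later elements it exceeds:
V → U, P, N, L, I, H, F, E, D, B → 10
U → P, N, L, I, H, F, E, D, B → 9
P → N, L, I, H, F, E, D, B → 8
N → L, I, H, F, E, D, B → 7
L → I, H, F, E, D, B → 6
I → H, F, E, D, B → 5
H → F, E, D, B → 4
F → E, D, B → 3
E → D, B → 2
D → B → 1
B → none → 0
Sum: 10 + 9 + 8 + 7 + 6 + 5 + 4 + 3 + 2 + 1 + 0 = 55

55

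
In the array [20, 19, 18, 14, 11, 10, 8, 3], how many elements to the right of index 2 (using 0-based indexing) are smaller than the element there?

The element at index 2 is 18.
Elements after it: 14, 11, 10, 8, 3
Those smaller than 18: 14, 11, 10, 8, 3

5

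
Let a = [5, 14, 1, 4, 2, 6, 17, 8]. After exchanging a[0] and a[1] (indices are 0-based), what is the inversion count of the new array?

11 inversions

Positions 0 and 1 hold 5 and 14; after swapping, the array is [14, 5, 1, 4, 2, 6, 17, 8].
Element-by-element contributions:
14 → 5, 1, 4, 2, 6, 8 → 6
5 → 1, 4, 2 → 3
1 → none → 0
4 → 2 → 1
2 → none → 0
6 → none → 0
17 → 8 → 1
8 → none → 0
Sum: 6 + 3 + 0 + 1 + 0 + 0 + 1 + 0 = 11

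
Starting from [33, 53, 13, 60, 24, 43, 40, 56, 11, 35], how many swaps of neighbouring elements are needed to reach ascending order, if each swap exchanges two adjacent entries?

There are 24 swaps.

The minimum number of adjacent swaps to sort an array equals its inversion count, since every such swap removes exactly one inversion.
Count inversions — for each element, later elements that are smaller:
33: 13, 24, 11 → 3
53: 13, 24, 43, 40, 11, 35 → 6
13: 11 → 1
60: 24, 43, 40, 56, 11, 35 → 6
24: 11 → 1
43: 40, 11, 35 → 3
40: 11, 35 → 2
56: 11, 35 → 2
11: none → 0
35: none → 0
Total inversions: 3 + 6 + 1 + 6 + 1 + 3 + 2 + 2 + 0 + 0 = 24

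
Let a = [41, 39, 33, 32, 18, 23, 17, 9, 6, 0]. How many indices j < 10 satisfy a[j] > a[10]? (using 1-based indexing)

9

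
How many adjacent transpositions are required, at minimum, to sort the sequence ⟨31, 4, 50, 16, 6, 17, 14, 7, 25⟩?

19

Minimum adjacent swaps = number of inversions (each swap of adjacent out-of-order elements removes one inversion and no swap can remove more).
Count inversions — for each element, later elements that are smaller:
31: 4, 16, 6, 17, 14, 7, 25 → 7
4: none → 0
50: 16, 6, 17, 14, 7, 25 → 6
16: 6, 14, 7 → 3
6: none → 0
17: 14, 7 → 2
14: 7 → 1
7: none → 0
25: none → 0
Total inversions: 7 + 0 + 6 + 3 + 0 + 2 + 1 + 0 + 0 = 19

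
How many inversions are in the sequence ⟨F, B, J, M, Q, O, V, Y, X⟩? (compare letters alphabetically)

There are 3 out-of-order pairs.

Element-by-element contributions:
F → B → 1
B → none → 0
J → none → 0
M → none → 0
Q → O → 1
O → none → 0
V → none → 0
Y → X → 1
X → none → 0
Sum: 1 + 0 + 0 + 0 + 1 + 0 + 0 + 1 + 0 = 3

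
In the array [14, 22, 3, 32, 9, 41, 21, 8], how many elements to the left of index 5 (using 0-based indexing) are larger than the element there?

0

The element at index 5 is 41.
Elements before it: 14, 22, 3, 32, 9
None of them are larger than 41.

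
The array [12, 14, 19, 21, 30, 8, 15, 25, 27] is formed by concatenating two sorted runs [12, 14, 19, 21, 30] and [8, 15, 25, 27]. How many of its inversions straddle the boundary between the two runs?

There are 10 cross-inversions.

For each element r of the right run, count left-run elements greater than r:
r = 8: 12, 14, 19, 21, 30 → 5
r = 15: 19, 21, 30 → 3
r = 25: 30 → 1
r = 27: 30 → 1
Cross-inversions: 5 + 3 + 1 + 1 = 10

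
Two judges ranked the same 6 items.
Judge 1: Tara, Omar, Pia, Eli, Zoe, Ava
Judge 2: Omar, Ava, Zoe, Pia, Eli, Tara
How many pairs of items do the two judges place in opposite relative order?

10 discordant pairs

Assign each item its position (1..6) in the first ordering, then rewrite the second ordering as that position sequence:
positions: Tara→1, Omar→2, Pia→3, Eli→4, Zoe→5, Ava→6
second ordering as positions: [2, 6, 5, 3, 4, 1]
Discordant pairs = inversions in this position sequence.
2: 1 → 1
6: 5, 3, 4, 1 → 4
5: 3, 4, 1 → 3
3: 1 → 1
4: 1 → 1
1: 0
Total: 1 + 4 + 3 + 1 + 1 + 0 = 10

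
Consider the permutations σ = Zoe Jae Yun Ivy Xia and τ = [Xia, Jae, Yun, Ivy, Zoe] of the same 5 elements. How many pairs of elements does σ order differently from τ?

Assign each item its position (1..5) in the first ordering, then rewrite the second ordering as that position sequence:
positions: Zoe→1, Jae→2, Yun→3, Ivy→4, Xia→5
second ordering as positions: [5, 2, 3, 4, 1]
Discordant pairs = inversions in this position sequence.
5: 2, 3, 4, 1 → 4
2: 1 → 1
3: 1 → 1
4: 1 → 1
1: 0
Total: 4 + 1 + 1 + 1 + 0 = 7

7 discordant pairs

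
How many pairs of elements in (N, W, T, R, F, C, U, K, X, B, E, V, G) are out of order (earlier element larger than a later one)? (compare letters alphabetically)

45

Sweep left to right; for each value list the smaller values that follow it:
N → F, C, K, B, E, G → 6
W → T, R, F, C, U, K, B, E, V, G → 10
T → R, F, C, K, B, E, G → 7
R → F, C, K, B, E, G → 6
F → C, B, E → 3
C → B → 1
U → K, B, E, G → 4
K → B, E, G → 3
X → B, E, V, G → 4
B → none → 0
E → none → 0
V → G → 1
G → none → 0
Sum: 6 + 10 + 7 + 6 + 3 + 1 + 4 + 3 + 4 + 0 + 0 + 1 + 0 = 45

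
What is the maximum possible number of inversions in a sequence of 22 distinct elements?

231 inversions

The maximum occurs when the array is in strictly decreasing order: every one of the C(22, 2) pairs is inverted.
C(22, 2) = 22·21/2 = 231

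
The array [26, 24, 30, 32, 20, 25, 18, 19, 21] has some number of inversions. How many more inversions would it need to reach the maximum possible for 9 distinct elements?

Maximum inversions for 9 distinct elements is C(9, 2) = 9·8/2 = 36.
Current inversions — for each element, count later smaller elements:
26: 6
24: 4
30: 5
32: 5
20: 2
25: 3
18: 0
19: 0
21: 0
Current total: 6 + 4 + 5 + 5 + 2 + 3 + 0 + 0 + 0 = 25
Shortfall: 36 − 25 = 11

11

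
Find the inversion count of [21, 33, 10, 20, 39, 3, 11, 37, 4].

For each element, count later entries that are smaller:
21: 5
33: 5
10: 2
20: 3
39: 4
3: 0
11: 1
37: 1
4: 0
Sum: 5 + 5 + 2 + 3 + 4 + 0 + 1 + 1 + 0 = 21

21 out-of-order pairs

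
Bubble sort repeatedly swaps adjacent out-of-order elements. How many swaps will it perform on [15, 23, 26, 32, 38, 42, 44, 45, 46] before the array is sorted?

The minimum number of adjacent swaps to sort an array equals its inversion count, since every such swap removes exactly one inversion.
Count inversions — for each element, later elements that are smaller:
15: none → 0
23: none → 0
26: none → 0
32: none → 0
38: none → 0
42: none → 0
44: none → 0
45: none → 0
46: none → 0
Total inversions: 0 + 0 + 0 + 0 + 0 + 0 + 0 + 0 + 0 = 0

0 adjacent swaps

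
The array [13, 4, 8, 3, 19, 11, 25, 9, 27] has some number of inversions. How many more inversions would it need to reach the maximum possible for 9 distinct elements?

25 inversions short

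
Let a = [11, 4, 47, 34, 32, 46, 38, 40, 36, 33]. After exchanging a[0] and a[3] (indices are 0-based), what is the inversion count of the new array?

20 inversions

Positions 0 and 3 hold 11 and 34; after swapping, the array is [34, 4, 47, 11, 32, 46, 38, 40, 36, 33].
Sweep left to right; for each value list the smaller values that follow it:
34 → 4, 11, 32, 33 → 4
4 → none → 0
47 → 11, 32, 46, 38, 40, 36, 33 → 7
11 → none → 0
32 → none → 0
46 → 38, 40, 36, 33 → 4
38 → 36, 33 → 2
40 → 36, 33 → 2
36 → 33 → 1
33 → none → 0
Sum: 4 + 0 + 7 + 0 + 0 + 4 + 2 + 2 + 1 + 0 = 20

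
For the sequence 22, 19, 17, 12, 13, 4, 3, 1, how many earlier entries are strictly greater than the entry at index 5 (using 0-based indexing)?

The element at index 5 is 4.
Elements before it: 22, 19, 17, 12, 13
Those larger than 4: 22, 19, 17, 12, 13

5 such elements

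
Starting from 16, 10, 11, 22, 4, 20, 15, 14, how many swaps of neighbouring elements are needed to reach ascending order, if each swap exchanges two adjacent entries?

14 swaps

Minimum adjacent swaps = number of inversions (each swap of adjacent out-of-order elements removes one inversion and no swap can remove more).
Count inversions — for each element, later elements that are smaller:
16: 10, 11, 4, 15, 14 → 5
10: 4 → 1
11: 4 → 1
22: 4, 20, 15, 14 → 4
4: none → 0
20: 15, 14 → 2
15: 14 → 1
14: none → 0
Total inversions: 5 + 1 + 1 + 4 + 0 + 2 + 1 + 0 = 14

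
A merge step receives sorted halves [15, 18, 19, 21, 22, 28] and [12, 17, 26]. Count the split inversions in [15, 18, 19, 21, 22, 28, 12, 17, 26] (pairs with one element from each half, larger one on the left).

12 cross-inversions

Count, for every r in R, how many entries of L exceed r:
r = 12: 15, 18, 19, 21, 22, 28 → 6
r = 17: 18, 19, 21, 22, 28 → 5
r = 26: 28 → 1
Cross-inversions: 6 + 5 + 1 = 12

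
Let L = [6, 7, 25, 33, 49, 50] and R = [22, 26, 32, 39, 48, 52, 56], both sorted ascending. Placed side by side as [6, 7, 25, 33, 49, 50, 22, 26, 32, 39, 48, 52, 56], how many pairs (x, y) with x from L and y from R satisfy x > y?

14 cross-inversions

Count, for every r in R, how many entries of L exceed r:
r = 22: 25, 33, 49, 50 → 4
r = 26: 33, 49, 50 → 3
r = 32: 33, 49, 50 → 3
r = 39: 49, 50 → 2
r = 48: 49, 50 → 2
r = 52: none → 0
r = 56: none → 0
Cross-inversions: 4 + 3 + 3 + 2 + 2 + 0 + 0 = 14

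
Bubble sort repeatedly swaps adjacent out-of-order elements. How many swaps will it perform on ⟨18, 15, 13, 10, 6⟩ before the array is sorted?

Each adjacent swap fixes exactly one inversion, so the minimum swap count equals the number of inversions.
Count inversions — for each element, later elements that are smaller:
18: 15, 13, 10, 6 → 4
15: 13, 10, 6 → 3
13: 10, 6 → 2
10: 6 → 1
6: none → 0
Total inversions: 4 + 3 + 2 + 1 + 0 = 10

Swaps: 10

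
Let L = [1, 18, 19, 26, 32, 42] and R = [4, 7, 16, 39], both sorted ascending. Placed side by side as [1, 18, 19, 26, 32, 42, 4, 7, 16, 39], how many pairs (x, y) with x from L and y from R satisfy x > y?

Take each right-half value and tally the left-half values above it:
r = 4: 18, 19, 26, 32, 42 → 5
r = 7: 18, 19, 26, 32, 42 → 5
r = 16: 18, 19, 26, 32, 42 → 5
r = 39: 42 → 1
Cross-inversions: 5 + 5 + 5 + 1 = 16

Cross-inversions: 16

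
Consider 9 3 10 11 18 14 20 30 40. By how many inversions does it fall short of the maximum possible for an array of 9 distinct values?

34

Maximum inversions for 9 distinct elements is C(9, 2) = 9·8/2 = 36.
Current inversions — for each element, count later smaller elements:
9: 1
3: 0
10: 0
11: 0
18: 1
14: 0
20: 0
30: 0
40: 0
Current total: 1 + 0 + 0 + 0 + 1 + 0 + 0 + 0 + 0 = 2
Shortfall: 36 − 2 = 34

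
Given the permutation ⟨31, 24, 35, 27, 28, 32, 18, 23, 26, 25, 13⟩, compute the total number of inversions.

39

Sweep left to right; for each value list the smaller values that follow it:
31 → 24, 27, 28, 18, 23, 26, 25, 13 → 8
24 → 18, 23, 13 → 3
35 → 27, 28, 32, 18, 23, 26, 25, 13 → 8
27 → 18, 23, 26, 25, 13 → 5
28 → 18, 23, 26, 25, 13 → 5
32 → 18, 23, 26, 25, 13 → 5
18 → 13 → 1
23 → 13 → 1
26 → 25, 13 → 2
25 → 13 → 1
13 → none → 0
Sum: 8 + 3 + 8 + 5 + 5 + 5 + 1 + 1 + 2 + 1 + 0 = 39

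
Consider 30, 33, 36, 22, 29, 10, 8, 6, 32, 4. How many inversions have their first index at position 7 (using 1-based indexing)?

The element at index 7 is 8.
Elements after it: 6, 32, 4
Those smaller than 8: 6, 4

2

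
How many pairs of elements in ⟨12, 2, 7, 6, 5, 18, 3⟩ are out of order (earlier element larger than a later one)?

12 inversions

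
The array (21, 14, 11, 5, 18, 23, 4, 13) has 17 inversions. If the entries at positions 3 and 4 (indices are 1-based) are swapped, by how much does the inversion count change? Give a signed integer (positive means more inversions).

-1

Positions 3 and 4 hold 11 and 5; after swapping, the array is [21, 14, 5, 11, 18, 23, 4, 13].
Count, for each position, how many later elements it exceeds:
21: 6
14: 4
5: 1
11: 1
18: 2
23: 2
4: 0
13: 0
Sum: 6 + 4 + 1 + 1 + 2 + 2 + 0 + 0 = 16
Change: 16 − 17 = -1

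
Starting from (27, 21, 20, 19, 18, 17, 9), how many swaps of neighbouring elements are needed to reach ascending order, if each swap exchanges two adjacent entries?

21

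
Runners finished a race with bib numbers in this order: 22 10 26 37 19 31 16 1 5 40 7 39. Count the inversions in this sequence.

33 inversions

Count, for each position, how many later elements it exceeds:
22: 6
10: 3
26: 5
37: 6
19: 4
31: 4
16: 3
1: 0
5: 0
40: 2
7: 0
39: 0
Sum: 6 + 3 + 5 + 6 + 4 + 4 + 3 + 0 + 0 + 2 + 0 + 0 = 33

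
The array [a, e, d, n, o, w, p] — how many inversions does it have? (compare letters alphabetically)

2

Listing every pair i<j with a[i]>a[j] (using 0-based positions):
(1,2): e > d
(5,6): w > p
That's 2 pairs.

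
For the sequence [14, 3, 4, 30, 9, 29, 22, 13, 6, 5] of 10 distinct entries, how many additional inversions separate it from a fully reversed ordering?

Maximum inversions for 10 distinct elements is C(10, 2) = 10·9/2 = 45.
Current inversions — for each element, count later smaller elements:
14: 6
3: 0
4: 0
30: 6
9: 2
29: 4
22: 3
13: 2
6: 1
5: 0
Current total: 6 + 0 + 0 + 6 + 2 + 4 + 3 + 2 + 1 + 0 = 24
Shortfall: 45 − 24 = 21

21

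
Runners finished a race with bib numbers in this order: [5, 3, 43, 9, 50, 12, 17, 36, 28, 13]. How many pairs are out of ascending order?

For each element, count later entries that are smaller:
5: 1
3: 0
43: 6
9: 0
50: 5
12: 0
17: 1
36: 2
28: 1
13: 0
Sum: 1 + 0 + 6 + 0 + 5 + 0 + 1 + 2 + 1 + 0 = 16

Inversions: 16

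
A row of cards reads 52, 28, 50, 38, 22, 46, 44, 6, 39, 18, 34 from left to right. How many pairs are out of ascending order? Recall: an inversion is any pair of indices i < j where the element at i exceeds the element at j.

For each element, count later entries that are smaller:
52 → 28, 50, 38, 22, 46, 44, 6, 39, 18, 34 → 10
28 → 22, 6, 18 → 3
50 → 38, 22, 46, 44, 6, 39, 18, 34 → 8
38 → 22, 6, 18, 34 → 4
22 → 6, 18 → 2
46 → 44, 6, 39, 18, 34 → 5
44 → 6, 39, 18, 34 → 4
6 → none → 0
39 → 18, 34 → 2
18 → none → 0
34 → none → 0
Sum: 10 + 3 + 8 + 4 + 2 + 5 + 4 + 0 + 2 + 0 + 0 = 38

38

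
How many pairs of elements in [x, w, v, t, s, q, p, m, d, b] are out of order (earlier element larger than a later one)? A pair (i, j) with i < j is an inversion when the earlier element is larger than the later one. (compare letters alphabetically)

Inversions: 45

Sweep left to right; for each value list the smaller values that follow it:
x: 9
w: 8
v: 7
t: 6
s: 5
q: 4
p: 3
m: 2
d: 1
b: 0
Sum: 9 + 8 + 7 + 6 + 5 + 4 + 3 + 2 + 1 + 0 = 45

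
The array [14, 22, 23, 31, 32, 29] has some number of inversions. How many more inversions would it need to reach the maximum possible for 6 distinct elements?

Maximum inversions for 6 distinct elements is C(6, 2) = 6·5/2 = 15.
Current inversions — for each element, count later smaller elements:
14: 0
22: 0
23: 0
31: 1
32: 1
29: 0
Current total: 0 + 0 + 0 + 1 + 1 + 0 = 2
Shortfall: 15 − 2 = 13

13 inversions short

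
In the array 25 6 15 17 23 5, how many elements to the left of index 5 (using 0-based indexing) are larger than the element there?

The element at index 5 is 5.
Elements before it: 25, 6, 15, 17, 23
Those larger than 5: 25, 6, 15, 17, 23

5 such elements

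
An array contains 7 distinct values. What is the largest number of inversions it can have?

21 inversions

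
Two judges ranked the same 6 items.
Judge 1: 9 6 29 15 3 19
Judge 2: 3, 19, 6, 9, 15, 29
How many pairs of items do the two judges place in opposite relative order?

There are 10 discordant pairs.

Assign each item its position (1..6) in the first ordering, then rewrite the second ordering as that position sequence:
positions: 9→1, 6→2, 29→3, 15→4, 3→5, 19→6
second ordering as positions: [5, 6, 2, 1, 4, 3]
Discordant pairs = inversions in this position sequence.
5: 2, 1, 4, 3 → 4
6: 2, 1, 4, 3 → 4
2: 1 → 1
1: 0
4: 3 → 1
3: 0
Total: 4 + 4 + 1 + 0 + 1 + 0 = 10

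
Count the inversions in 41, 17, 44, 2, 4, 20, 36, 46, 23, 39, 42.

20 out-of-order pairs

For each element, count later entries that are smaller:
41 → 17, 2, 4, 20, 36, 23, 39 → 7
17 → 2, 4 → 2
44 → 2, 4, 20, 36, 23, 39, 42 → 7
2 → none → 0
4 → none → 0
20 → none → 0
36 → 23 → 1
46 → 23, 39, 42 → 3
23 → none → 0
39 → none → 0
42 → none → 0
Sum: 7 + 2 + 7 + 0 + 0 + 0 + 1 + 3 + 0 + 0 + 0 = 20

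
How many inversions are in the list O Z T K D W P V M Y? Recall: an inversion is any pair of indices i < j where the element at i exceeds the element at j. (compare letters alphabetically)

21 out-of-order pairs

Sweep left to right; for each value list the smaller values that follow it:
O → K, D, M → 3
Z → T, K, D, W, P, V, M, Y → 8
T → K, D, P, M → 4
K → D → 1
D → none → 0
W → P, V, M → 3
P → M → 1
V → M → 1
M → none → 0
Y → none → 0
Sum: 3 + 8 + 4 + 1 + 0 + 3 + 1 + 1 + 0 + 0 = 21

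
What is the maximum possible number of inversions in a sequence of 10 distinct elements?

A reversed (strictly descending) arrangement makes every pair an inversion, giving C(10, 2) inversions.
C(10, 2) = 10·9/2 = 45

45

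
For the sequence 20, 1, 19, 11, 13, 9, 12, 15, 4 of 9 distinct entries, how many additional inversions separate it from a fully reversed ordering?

14

Maximum inversions for 9 distinct elements is C(9, 2) = 9·8/2 = 36.
Current inversions — for each element, count later smaller elements:
20: 8
1: 0
19: 6
11: 2
13: 3
9: 1
12: 1
15: 1
4: 0
Current total: 8 + 0 + 6 + 2 + 3 + 1 + 1 + 1 + 0 = 22
Shortfall: 36 − 22 = 14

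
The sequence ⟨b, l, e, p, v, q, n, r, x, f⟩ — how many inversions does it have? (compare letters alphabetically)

Element-by-element contributions:
b: 0
l: 2
e: 0
p: 2
v: 4
q: 2
n: 1
r: 1
x: 1
f: 0
Sum: 0 + 2 + 0 + 2 + 4 + 2 + 1 + 1 + 1 + 0 = 13

Inversions: 13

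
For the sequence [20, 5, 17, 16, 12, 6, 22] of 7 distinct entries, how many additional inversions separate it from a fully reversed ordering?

10 inversions short

Maximum inversions for 7 distinct elements is C(7, 2) = 7·6/2 = 21.
Current inversions — for each element, count later smaller elements:
20: 5
5: 0
17: 3
16: 2
12: 1
6: 0
22: 0
Current total: 5 + 0 + 3 + 2 + 1 + 0 + 0 = 11
Shortfall: 21 − 11 = 10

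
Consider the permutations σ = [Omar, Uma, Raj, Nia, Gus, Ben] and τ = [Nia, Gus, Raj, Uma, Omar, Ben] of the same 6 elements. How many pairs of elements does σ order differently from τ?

Assign each item its position (1..6) in the first ordering, then rewrite the second ordering as that position sequence:
positions: Omar→1, Uma→2, Raj→3, Nia→4, Gus→5, Ben→6
second ordering as positions: [4, 5, 3, 2, 1, 6]
Discordant pairs = inversions in this position sequence.
4: 3, 2, 1 → 3
5: 3, 2, 1 → 3
3: 2, 1 → 2
2: 1 → 1
1: 0
6: 0
Total: 3 + 3 + 2 + 1 + 0 + 0 = 9

Discordant pairs: 9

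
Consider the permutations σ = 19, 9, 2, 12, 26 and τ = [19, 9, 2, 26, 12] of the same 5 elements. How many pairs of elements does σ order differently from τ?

Assign each item its position (1..5) in the first ordering, then rewrite the second ordering as that position sequence:
positions: 19→1, 9→2, 2→3, 12→4, 26→5
second ordering as positions: [1, 2, 3, 5, 4]
Discordant pairs = inversions in this position sequence.
1: 0
2: 0
3: 0
5: 4 → 1
4: 0
Total: 0 + 0 + 0 + 1 + 0 = 1

1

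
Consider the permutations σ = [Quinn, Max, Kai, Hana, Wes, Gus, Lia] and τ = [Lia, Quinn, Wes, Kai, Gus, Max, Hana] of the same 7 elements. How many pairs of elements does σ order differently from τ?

Assign each item its position (1..7) in the first ordering, then rewrite the second ordering as that position sequence:
positions: Quinn→1, Max→2, Kai→3, Hana→4, Wes→5, Gus→6, Lia→7
second ordering as positions: [7, 1, 5, 3, 6, 2, 4]
Discordant pairs = inversions in this position sequence.
7: 1, 5, 3, 6, 2, 4 → 6
1: 0
5: 3, 2, 4 → 3
3: 2 → 1
6: 2, 4 → 2
2: 0
4: 0
Total: 6 + 0 + 3 + 1 + 2 + 0 + 0 = 12

12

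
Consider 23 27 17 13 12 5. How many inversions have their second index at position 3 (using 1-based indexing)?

The element at index 3 is 17.
Elements before it: 23, 27
Those larger than 17: 23, 27

2 such elements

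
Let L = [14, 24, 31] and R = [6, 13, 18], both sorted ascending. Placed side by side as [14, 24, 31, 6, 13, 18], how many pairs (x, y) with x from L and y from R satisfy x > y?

8 cross-inversions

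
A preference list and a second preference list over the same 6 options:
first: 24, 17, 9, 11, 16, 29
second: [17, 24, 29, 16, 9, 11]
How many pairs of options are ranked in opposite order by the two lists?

Assign each item its position (1..6) in the first ordering, then rewrite the second ordering as that position sequence:
positions: 24→1, 17→2, 9→3, 11→4, 16→5, 29→6
second ordering as positions: [2, 1, 6, 5, 3, 4]
Discordant pairs = inversions in this position sequence.
2: 1 → 1
1: 0
6: 5, 3, 4 → 3
5: 3, 4 → 2
3: 0
4: 0
Total: 1 + 0 + 3 + 2 + 0 + 0 = 6

Pairs: 6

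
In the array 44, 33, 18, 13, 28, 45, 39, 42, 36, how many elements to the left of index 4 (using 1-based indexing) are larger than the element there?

The element at index 4 is 13.
Elements before it: 44, 33, 18
Those larger than 13: 44, 33, 18

3 such elements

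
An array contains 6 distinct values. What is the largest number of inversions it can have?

Inversions: 15

A reversed (strictly descending) arrangement makes every pair an inversion, giving C(6, 2) inversions.
C(6, 2) = 6·5/2 = 15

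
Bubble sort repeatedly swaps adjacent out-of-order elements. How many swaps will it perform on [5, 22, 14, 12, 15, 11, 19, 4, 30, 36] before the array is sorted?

The minimum number of adjacent swaps to sort an array equals its inversion count, since every such swap removes exactly one inversion.
Count inversions — for each element, later elements that are smaller:
5: 4 → 1
22: 14, 12, 15, 11, 19, 4 → 6
14: 12, 11, 4 → 3
12: 11, 4 → 2
15: 11, 4 → 2
11: 4 → 1
19: 4 → 1
4: none → 0
30: none → 0
36: none → 0
Total inversions: 1 + 6 + 3 + 2 + 2 + 1 + 1 + 0 + 0 + 0 = 16

16 swaps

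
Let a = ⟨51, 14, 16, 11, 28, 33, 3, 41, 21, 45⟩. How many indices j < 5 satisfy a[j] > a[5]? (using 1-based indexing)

1

The element at index 5 is 28.
Elements before it: 51, 14, 16, 11
Those larger than 28: 51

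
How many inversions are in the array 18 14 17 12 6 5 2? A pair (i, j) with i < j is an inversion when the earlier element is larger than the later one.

Count, for each position, how many later elements it exceeds:
18: 6
14: 4
17: 4
12: 3
6: 2
5: 1
2: 0
Sum: 6 + 4 + 4 + 3 + 2 + 1 + 0 = 20

Inversions: 20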